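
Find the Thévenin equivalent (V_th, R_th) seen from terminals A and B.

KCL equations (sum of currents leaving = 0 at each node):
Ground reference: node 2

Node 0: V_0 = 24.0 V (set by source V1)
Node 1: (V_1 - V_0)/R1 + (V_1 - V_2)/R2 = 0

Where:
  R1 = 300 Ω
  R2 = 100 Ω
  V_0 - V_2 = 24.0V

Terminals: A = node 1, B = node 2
Step 1 — V_th is the open-circuit voltage V_A - V_B (nothing connected across the terminals).
Nodal analysis, taking node 2 as the 0 V reference.
Source V1 fixes V_0 = 24 V.
KCL at each unknown node (sum of currents leaving = 0; resistances in Ω):
  Node 1: (V_1 - 24)/300 + (V_1 - 0)/100 = 0
Collecting terms: 0.01333 × V_1 = 0.08  =>  V_1 = 6 V
V_th = V_1 - V_2 = 6 - 0 = 6 V
Step 2 — R_th: zero the source — replace V1 by a short circuit (node 2 merges into node 0) — and find the resistance seen between A (node 1) and B (node 0).
Reduce the network between node 1 (A) and node 0 (B) by series/parallel combination:
  Rp1 = R1 ‖ R2 (parallel, both between nodes 0 and 1) = 1/(1/300 + 1/100) = 75 Ω
R_th = 75 Ω

Final answer: V_th = 6 V, R_th = 75 Ω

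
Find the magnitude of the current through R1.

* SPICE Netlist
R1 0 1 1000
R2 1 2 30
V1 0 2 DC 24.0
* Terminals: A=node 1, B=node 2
Nodal analysis, taking node 2 as the 0 V reference.
Source V1 fixes V_0 = 24 V.
KCL at each unknown node (sum of currents leaving = 0; resistances in Ω):
  Node 1: (V_1 - 24)/1000 + (V_1 - 0)/30 = 0
Collecting terms: 0.03433 × V_1 = 0.024  =>  V_1 = 0.699 V
I_R1 = (V_0 - V_1)/R1 = (24 - 0.699)/1000 = 0.0233 A
|I_R1| = 0.0233 A

Final answer: |I_R1| = 0.0233 A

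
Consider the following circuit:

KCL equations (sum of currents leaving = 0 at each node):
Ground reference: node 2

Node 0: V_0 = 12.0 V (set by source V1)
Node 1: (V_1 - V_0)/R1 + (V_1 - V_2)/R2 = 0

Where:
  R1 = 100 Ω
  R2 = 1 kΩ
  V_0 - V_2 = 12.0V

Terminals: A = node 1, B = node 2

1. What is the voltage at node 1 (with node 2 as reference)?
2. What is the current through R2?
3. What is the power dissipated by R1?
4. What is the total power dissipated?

Nodal analysis, taking node 2 as the 0 V reference.
Source V1 fixes V_0 = 12 V.
KCL at each unknown node (sum of currents leaving = 0; resistances in Ω):
  Node 1: (V_1 - 12)/100 + (V_1 - 0)/1000 = 0
Collecting terms: 0.011 × V_1 = 0.12  =>  V_1 = 10.91 V
Part 1:
  Read off the nodal solution: V_1 = 10.91 V
Part 2:
  I_R2 = (V_1 - V_2)/R2 = (10.91 - 0)/1000 = 0.01091 A
  Magnitude: I_R2 = 0.01091 A
Part 3:
  I_R1 = (V_0 - V_1)/R1 = (12 - 10.91)/100 = 0.01091 A
  P_R1 = I_R1² × R1 = (0.01091)² × 100 = 0.0119 W
Part 4:
  Power in each resistor, P = (ΔV)²/R:
    P_R1 = (12 - 10.91)²/100 = 0.0119 W
    P_R2 = (10.91 - 0)²/1000 = 0.119 W
  P_total = P_R1 + P_R2 = 0.1309 W

Final answers:
1. V_1 = 10.91 V
2. I_R2 = 0.01091 A
3. P_R1 = 0.0119 W
4. P_total = 0.1309 W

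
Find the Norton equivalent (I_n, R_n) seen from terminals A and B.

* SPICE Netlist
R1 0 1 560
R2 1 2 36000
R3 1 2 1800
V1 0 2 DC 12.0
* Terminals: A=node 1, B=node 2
Find the Thévenin equivalent first; then I_n = V_th/R_th and R_n = R_th.
Step 1 — V_th is the open-circuit voltage V_A - V_B (nothing connected across the terminals).
Nodal analysis, taking node 2 as the 0 V reference.
Source V1 fixes V_0 = 12 V.
KCL at each unknown node (sum of currents leaving = 0; resistances in Ω):
  Node 1: (V_1 - 12)/560 + (V_1 - 0)/36000 + (V_1 - 0)/1800 = 0
Collecting terms: 0.002369 × V_1 = 0.02143  =>  V_1 = 9.045 V
V_th = V_1 - V_2 = 9.045 - 0 = 9.045 V
Step 2 — R_th: zero the source — replace V1 by a short circuit (node 2 merges into node 0) — and find the resistance seen between A (node 1) and B (node 0).
Reduce the network between node 1 (A) and node 0 (B) by series/parallel combination:
  Rp1 = R1 ‖ R2 ‖ R3 (parallel, all between nodes 0 and 1) = 1/(1/560 + 1/36000 + 1/1800) = 422.1 Ω
R_th = 422.1 Ω
I_n = V_th/R_th = 9.045/422.1 = 0.02143 A, and R_n = R_th = 422.1 Ω

Final answer: I_n = 0.02143 A, R_n = 422.1 Ω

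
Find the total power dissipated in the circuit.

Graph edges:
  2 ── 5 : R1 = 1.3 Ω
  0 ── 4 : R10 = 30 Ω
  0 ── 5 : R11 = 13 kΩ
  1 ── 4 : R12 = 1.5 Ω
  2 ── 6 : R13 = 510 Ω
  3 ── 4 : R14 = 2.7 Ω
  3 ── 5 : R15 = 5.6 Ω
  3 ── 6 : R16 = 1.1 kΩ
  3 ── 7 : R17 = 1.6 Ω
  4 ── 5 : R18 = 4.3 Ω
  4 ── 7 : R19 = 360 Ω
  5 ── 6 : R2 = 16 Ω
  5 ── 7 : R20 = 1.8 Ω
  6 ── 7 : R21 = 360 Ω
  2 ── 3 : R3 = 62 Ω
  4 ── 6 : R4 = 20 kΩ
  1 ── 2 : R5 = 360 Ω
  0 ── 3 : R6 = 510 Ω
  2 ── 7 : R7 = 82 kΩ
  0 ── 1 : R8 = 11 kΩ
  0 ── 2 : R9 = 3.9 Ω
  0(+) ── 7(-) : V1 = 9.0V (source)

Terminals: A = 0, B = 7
Nodal analysis, taking node 7 as the 0 V reference.
Source V1 fixes V_0 = 9 V.
KCL at each unknown node (sum of currents leaving = 0; resistances in Ω):
  Node 1: (V_1 - V_2)/360 + (V_1 - 9)/11000 + (V_1 - V_4)/1.5 = 0
  Node 2: (V_2 - V_5)/1.3 + (V_2 - V_3)/62 + (V_2 - V_1)/360 + (V_2 - 0)/82000 + (V_2 - 9)/3.9 + (V_2 - V_6)/510 = 0
  Node 3: (V_3 - V_2)/62 + (V_3 - 9)/510 + (V_3 - V_4)/2.7 + (V_3 - V_5)/5.6 + (V_3 - V_6)/1100 + (V_3 - 0)/1.6 = 0
  Node 4: (V_4 - V_6)/20000 + (V_4 - 9)/30 + (V_4 - V_1)/1.5 + (V_4 - V_3)/2.7 + (V_4 - V_5)/4.3 + (V_4 - 0)/360 = 0
  Node 5: (V_5 - V_2)/1.3 + (V_5 - V_6)/16 + (V_5 - 9)/13000 + (V_5 - V_3)/5.6 + (V_5 - V_4)/4.3 + (V_5 - 0)/1.8 = 0
  Node 6: (V_6 - V_5)/16 + (V_6 - V_4)/20000 + (V_6 - V_2)/510 + (V_6 - V_3)/1100 + (V_6 - 0)/360 = 0
Collecting terms (coefficients in siemens):
  0.6695·V_1 - 0.002778·V_2 - 0.6667·V_4 = 0.0008182
  1.047·V_2 - 0.002778·V_1 - 0.01613·V_3 - 0.7692·V_5 - 0.001961·V_6 = 2.308
  1.193·V_3 - 0.01613·V_2 - 0.3704·V_4 - 0.1786·V_5 - 0.0009091·V_6 = 0.01765
  1.306·V_4 - 0.6667·V_1 - 0.3704·V_3 - 0.2326·V_5 - 0.00005·V_6 = 0.3
  1.798·V_5 - 0.7692·V_2 - 0.1786·V_3 - 0.2326·V_4 - 0.0625·V_6 = 0.0006923
  0.0682·V_6 - 0.001961·V_2 - 0.0009091·V_3 - 0.00005·V_4 - 0.0625·V_5 = 0
Solving these 6 simultaneous equations (Gaussian elimination) gives:
  V_1 = 1.701 V, V_2 = 3.647 V, V_3 = 0.8801 V, V_4 = 1.692 V
  V_5 = 1.932 V, V_6 = 1.888 V
Power in each resistor, P = (ΔV)²/R:
  P_R1 = (3.647 - 1.932)²/1.3 = 2.262 W
  P_R2 = (1.932 - 1.888)²/16 = 0.0001187 W
  P_R3 = (3.647 - 0.8801)²/62 = 0.1235 W
  P_R4 = (1.692 - 1.888)²/20000 = 0.000001926 W
  P_R5 = (1.701 - 3.647)²/360 = 0.01051 W
  P_R6 = (9 - 0.8801)²/510 = 0.1293 W
  P_R7 = (3.647 - 0)²/82000 = 0.0001622 W
  P_R8 = (9 - 1.701)²/11000 = 0.004843 W
  P_R9 = (9 - 3.647)²/3.9 = 7.348 W
  P_R10 = (9 - 1.692)²/30 = 1.78 W
  P_R11 = (9 - 1.932)²/13000 = 0.003843 W
  P_R12 = (1.701 - 1.692)²/1.5 = 0.00005523 W
  P_R13 = (3.647 - 1.888)²/510 = 0.006063 W
  P_R14 = (0.8801 - 1.692)²/2.7 = 0.2442 W
  P_R15 = (0.8801 - 1.932)²/5.6 = 0.1976 W
  P_R16 = (0.8801 - 1.888)²/1100 = 0.0009242 W
  P_R17 = (0.8801 - 0)²/1.6 = 0.4841 W
  P_R18 = (1.692 - 1.932)²/4.3 = 0.01338 W
  P_R19 = (1.692 - 0)²/360 = 0.007953 W
  P_R20 = (1.932 - 0)²/1.8 = 2.074 W
  P_R21 = (1.888 - 0)²/360 = 0.009905 W
P_total = P_R1 + P_R2 + P_R3 + P_R4 + P_R5 + P_R6 + P_R7 + P_R8 + P_R9 + P_R10 + P_R11 + P_R12 + P_R13 + P_R14 + P_R15 + P_R16 + P_R17 + P_R18 + P_R19 + P_R20 + P_R21 = 14.7 W

Final answer: 14.7 W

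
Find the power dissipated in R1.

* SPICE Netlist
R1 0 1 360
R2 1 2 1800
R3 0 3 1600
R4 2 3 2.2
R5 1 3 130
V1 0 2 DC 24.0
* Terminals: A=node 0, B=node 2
Nodal analysis, taking node 2 as the 0 V reference.
Source V1 fixes V_0 = 24 V.
KCL at each unknown node (sum of currents leaving = 0; resistances in Ω):
  Node 1: (V_1 - 24)/360 + (V_1 - 0)/1800 + (V_1 - V_3)/130 = 0
  Node 3: (V_3 - 24)/1600 + (V_3 - 0)/2.2 + (V_3 - V_1)/130 = 0
Collecting terms (coefficients in siemens):
  0.01103·V_1 - 0.007692·V_3 = 0.06667
  0.4629·V_3 - 0.007692·V_1 = 0.015
Determinant D = (0.01103)(0.4629) - (-0.007692)(-0.007692) = 0.005044
V_1 = [(0.06667)(0.4629) - (-0.007692)(0.015)]/D = 6.14 V
V_3 = [(0.01103)(0.015) - (0.06667)(-0.007692)]/D = 0.1345 V
I_R1 = (V_0 - V_1)/R1 = (24 - 6.14)/360 = 0.04961 A
P_R1 = I_R1² × R1 = (0.04961)² × 360 = 0.886 W

Final answer: 0.886 W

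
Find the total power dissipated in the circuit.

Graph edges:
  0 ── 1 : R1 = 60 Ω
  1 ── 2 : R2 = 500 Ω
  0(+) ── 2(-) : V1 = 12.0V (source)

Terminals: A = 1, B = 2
Nodal analysis, taking node 2 as the 0 V reference.
Source V1 fixes V_0 = 12 V.
KCL at each unknown node (sum of currents leaving = 0; resistances in Ω):
  Node 1: (V_1 - 12)/60 + (V_1 - 0)/500 = 0
Collecting terms: 0.01867 × V_1 = 0.2  =>  V_1 = 10.71 V
Power in each resistor, P = (ΔV)²/R:
  P_R1 = (12 - 10.71)²/60 = 0.02755 W
  P_R2 = (10.71 - 0)²/500 = 0.2296 W
P_total = P_R1 + P_R2 = 0.2571 W

Final answer: 0.2571 W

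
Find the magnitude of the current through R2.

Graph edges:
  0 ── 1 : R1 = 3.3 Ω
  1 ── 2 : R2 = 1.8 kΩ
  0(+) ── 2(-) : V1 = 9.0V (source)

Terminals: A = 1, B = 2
Nodal analysis, taking node 2 as the 0 V reference.
Source V1 fixes V_0 = 9 V.
KCL at each unknown node (sum of currents leaving = 0; resistances in Ω):
  Node 1: (V_1 - 9)/3.3 + (V_1 - 0)/1800 = 0
Collecting terms: 0.3036 × V_1 = 2.727  =>  V_1 = 8.984 V
I_R2 = (V_1 - V_2)/R2 = (8.984 - 0)/1800 = 0.004991 A
|I_R2| = 0.004991 A

Final answer: |I_R2| = 0.004991 A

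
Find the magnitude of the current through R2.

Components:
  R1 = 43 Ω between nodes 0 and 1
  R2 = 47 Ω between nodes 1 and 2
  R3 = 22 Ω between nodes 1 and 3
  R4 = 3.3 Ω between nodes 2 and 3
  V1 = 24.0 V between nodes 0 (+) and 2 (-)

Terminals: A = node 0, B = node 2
Nodal analysis, taking node 2 as the 0 V reference.
Source V1 fixes V_0 = 24 V.
KCL at each unknown node (sum of currents leaving = 0; resistances in Ω):
  Node 1: (V_1 - 24)/43 + (V_1 - 0)/47 + (V_1 - V_3)/22 = 0
  Node 3: (V_3 - V_1)/22 + (V_3 - 0)/3.3 = 0
Collecting terms (coefficients in siemens):
  0.08999·V_1 - 0.04545·V_3 = 0.5581
  0.3485·V_3 - 0.04545·V_1 = 0
Determinant D = (0.08999)(0.3485) - (-0.04545)(-0.04545) = 0.02929
V_1 = [(0.5581)(0.3485) - (-0.04545)(0)]/D = 6.64 V
V_3 = [(0.08999)(0) - (0.5581)(-0.04545)]/D = 0.8661 V
I_R2 = (V_1 - V_2)/R2 = (6.64 - 0)/47 = 0.1413 A
|I_R2| = 0.1413 A

Final answer: |I_R2| = 0.1413 A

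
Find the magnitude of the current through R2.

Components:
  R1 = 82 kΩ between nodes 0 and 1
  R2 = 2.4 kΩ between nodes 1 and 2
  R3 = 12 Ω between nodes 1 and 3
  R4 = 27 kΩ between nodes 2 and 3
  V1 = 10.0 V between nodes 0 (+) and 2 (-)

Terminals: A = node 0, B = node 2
Nodal analysis, taking node 2 as the 0 V reference.
Source V1 fixes V_0 = 10 V.
KCL at each unknown node (sum of currents leaving = 0; resistances in Ω):
  Node 1: (V_1 - 10)/82000 + (V_1 - 0)/2400 + (V_1 - V_3)/12 = 0
  Node 3: (V_3 - V_1)/12 + (V_3 - 0)/27000 = 0
Collecting terms (coefficients in siemens):
  0.08376·V_1 - 0.08333·V_3 = 0.000122
  0.08337·V_3 - 0.08333·V_1 = 0
Determinant D = (0.08376)(0.08337) - (-0.08333)(-0.08333) = 0.00003884
V_1 = [(0.000122)(0.08337) - (-0.08333)(0)]/D = 0.2618 V
V_3 = [(0.08376)(0) - (0.000122)(-0.08333)]/D = 0.2616 V
I_R2 = (V_1 - V_2)/R2 = (0.2618 - 0)/2400 = 0.0001091 A
|I_R2| = 0.0001091 A

Final answer: |I_R2| = 0.0001091 A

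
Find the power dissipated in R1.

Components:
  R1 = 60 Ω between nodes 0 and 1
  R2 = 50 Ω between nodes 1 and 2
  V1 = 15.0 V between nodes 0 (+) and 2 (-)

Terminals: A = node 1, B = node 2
Nodal analysis, taking node 2 as the 0 V reference.
Source V1 fixes V_0 = 15 V.
KCL at each unknown node (sum of currents leaving = 0; resistances in Ω):
  Node 1: (V_1 - 15)/60 + (V_1 - 0)/50 = 0
Collecting terms: 0.03667 × V_1 = 0.25  =>  V_1 = 6.818 V
I_R1 = (V_0 - V_1)/R1 = (15 - 6.818)/60 = 0.1364 A
P_R1 = I_R1² × R1 = (0.1364)² × 60 = 1.116 W

Final answer: 1.116 W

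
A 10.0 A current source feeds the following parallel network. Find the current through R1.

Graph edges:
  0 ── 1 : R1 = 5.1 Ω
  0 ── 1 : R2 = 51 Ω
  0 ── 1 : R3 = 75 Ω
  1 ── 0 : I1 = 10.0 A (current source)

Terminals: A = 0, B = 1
All resistors sit directly between nodes 0 and 1, so they are in parallel and share one voltage V; the full source current 10 A splits among them.
1/R_par = 1/5.1 + 1/51 + 1/75 = 0.229 S  =>  R_par = 4.366 Ω
V = I × R_par = 10 × 4.366 = 43.66 V
I_R1 = V/R1 = 43.66/5.1 = 8.562 A

Final answer: 8.562 A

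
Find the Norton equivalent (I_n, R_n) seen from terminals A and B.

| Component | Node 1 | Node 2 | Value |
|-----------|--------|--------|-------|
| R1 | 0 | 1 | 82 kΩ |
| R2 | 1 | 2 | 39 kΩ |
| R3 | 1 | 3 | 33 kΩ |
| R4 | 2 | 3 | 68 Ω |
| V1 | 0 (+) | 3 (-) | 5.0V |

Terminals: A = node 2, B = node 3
Find the Thévenin equivalent first; then I_n = V_th/R_th and R_n = R_th.
Step 1 — V_th is the open-circuit voltage V_A - V_B (nothing connected across the terminals).
Nodal analysis, taking node 3 as the 0 V reference.
Source V1 fixes V_0 = 5 V.
KCL at each unknown node (sum of currents leaving = 0; resistances in Ω):
  Node 1: (V_1 - 5)/82000 + (V_1 - V_2)/39000 + (V_1 - 0)/33000 = 0
  Node 2: (V_2 - V_1)/39000 + (V_2 - 0)/68 = 0
Collecting terms (coefficients in siemens):
  0.00006814·V_1 - 0.00002564·V_2 = 0.00006098
  0.01473·V_2 - 0.00002564·V_1 = 0
Determinant D = (0.00006814)(0.01473) - (-0.00002564)(-0.00002564) = 0.000001003
V_1 = [(0.00006098)(0.01473) - (-0.00002564)(0)]/D = 0.8955 V
V_2 = [(0.00006814)(0) - (0.00006098)(-0.00002564)]/D = 0.001559 V
V_th = V_2 - V_3 = 0.001559 - 0 = 0.001559 V
Step 2 — R_th: zero the source — replace V1 by a short circuit (node 3 merges into node 0) — and find the resistance seen between A (node 2) and B (node 0).
Reduce the network between node 2 (A) and node 0 (B) by series/parallel combination:
  Rp1 = R1 ‖ R3 (parallel, both between nodes 0 and 1) = 1/(1/82000 + 1/33000) = 23530 Ω
  Rs1 = R2 + Rp1 (series, joined only at node 1) = 39000 + 23530 = 62530 Ω
  Rp2 = R4 ‖ Rs1 (parallel, both between nodes 0 and 2) = 1/(1/68 + 1/62530) = 67.93 Ω
R_th = 67.93 Ω
I_n = V_th/R_th = 0.001559/67.93 = 0.00002295 A, and R_n = R_th = 67.93 Ω

Final answer: I_n = 2.295e-05 A, R_n = 67.93 Ω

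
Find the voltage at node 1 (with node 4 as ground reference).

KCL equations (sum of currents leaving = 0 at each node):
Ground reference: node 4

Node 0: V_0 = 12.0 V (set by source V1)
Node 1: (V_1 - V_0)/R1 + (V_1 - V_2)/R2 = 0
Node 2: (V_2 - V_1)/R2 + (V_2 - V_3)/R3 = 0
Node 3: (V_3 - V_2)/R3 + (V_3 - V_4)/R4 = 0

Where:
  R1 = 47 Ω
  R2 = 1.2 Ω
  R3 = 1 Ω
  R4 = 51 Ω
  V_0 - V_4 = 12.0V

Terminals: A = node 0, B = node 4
Nodal analysis, taking node 4 as the 0 V reference.
Source V1 fixes V_0 = 12 V.
KCL at each unknown node (sum of currents leaving = 0; resistances in Ω):
  Node 1: (V_1 - 12)/47 + (V_1 - V_2)/1.2 = 0
  Node 2: (V_2 - V_1)/1.2 + (V_2 - V_3)/1 = 0
  Node 3: (V_3 - V_2)/1 + (V_3 - 0)/51 = 0
Collecting terms (coefficients in siemens):
  0.8546·V_1 - 0.8333·V_2 = 0.2553
  1.833·V_2 - 0.8333·V_1 - 1·V_3 = 0
  1.02·V_3 - 1·V_2 = 0
Solving these 3 simultaneous equations (Gaussian elimination) gives:
  V_1 = 6.371 V, V_2 = 6.228 V, V_3 = 6.108 V
The requested potential is V_1 = 6.371 V.

Final answer: V_1 = 6.371 V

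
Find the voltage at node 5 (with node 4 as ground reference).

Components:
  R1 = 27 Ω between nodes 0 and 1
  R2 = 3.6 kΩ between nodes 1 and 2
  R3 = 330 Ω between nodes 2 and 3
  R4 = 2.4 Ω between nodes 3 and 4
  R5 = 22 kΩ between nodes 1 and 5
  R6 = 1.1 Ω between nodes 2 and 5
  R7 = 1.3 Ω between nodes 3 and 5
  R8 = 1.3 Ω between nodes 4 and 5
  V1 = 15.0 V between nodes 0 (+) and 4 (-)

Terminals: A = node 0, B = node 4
Nodal analysis, taking node 4 as the 0 V reference.
Source V1 fixes V_0 = 15 V.
KCL at each unknown node (sum of currents leaving = 0; resistances in Ω):
  Node 1: (V_1 - 15)/27 + (V_1 - V_2)/3600 + (V_1 - V_5)/22000 = 0
  Node 2: (V_2 - V_1)/3600 + (V_2 - V_3)/330 + (V_2 - V_5)/1.1 = 0
  Node 3: (V_3 - V_2)/330 + (V_3 - 0)/2.4 + (V_3 - V_5)/1.3 = 0
  Node 5: (V_5 - V_1)/22000 + (V_5 - V_2)/1.1 + (V_5 - V_3)/1.3 + (V_5 - 0)/1.3 = 0
Collecting terms (coefficients in siemens):
  0.03736·V_1 - 0.0002778·V_2 - 0.00004545·V_5 = 0.5556
  0.9124·V_2 - 0.0002778·V_1 - 0.00303·V_3 - 0.9091·V_5 = 0
  1.189·V_3 - 0.00303·V_2 - 0.7692·V_5 = 0
  2.448·V_5 - 0.00004545·V_1 - 0.9091·V_2 - 0.7692·V_3 = 0
Solving these 4 simultaneous equations (Gaussian elimination) gives:
  V_1 = 14.87 V, V_2 = 0.009135 V, V_3 = 0.003009 V, V_5 = 0.004615 V
The requested potential is V_5 = 0.004615 V.

Final answer: V_5 = 0.004615 V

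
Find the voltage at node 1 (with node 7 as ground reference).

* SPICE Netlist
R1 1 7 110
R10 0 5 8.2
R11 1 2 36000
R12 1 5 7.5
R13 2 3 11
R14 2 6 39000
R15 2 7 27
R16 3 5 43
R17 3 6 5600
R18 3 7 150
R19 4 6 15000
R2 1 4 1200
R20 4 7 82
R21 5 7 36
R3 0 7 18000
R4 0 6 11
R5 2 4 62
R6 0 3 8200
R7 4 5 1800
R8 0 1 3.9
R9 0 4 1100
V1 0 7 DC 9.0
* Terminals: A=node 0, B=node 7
Nodal analysis, taking node 7 as the 0 V reference.
Source V1 fixes V_0 = 9 V.
KCL at each unknown node (sum of currents leaving = 0; resistances in Ω):
  Node 1: (V_1 - 0)/110 + (V_1 - V_4)/1200 + (V_1 - 9)/3.9 + (V_1 - V_2)/36000 + (V_1 - V_5)/7.5 = 0
  Node 2: (V_2 - V_4)/62 + (V_2 - V_1)/36000 + (V_2 - V_3)/11 + (V_2 - V_6)/39000 + (V_2 - 0)/27 = 0
  Node 3: (V_3 - 9)/8200 + (V_3 - V_2)/11 + (V_3 - V_5)/43 + (V_3 - V_6)/5600 + (V_3 - 0)/150 = 0
  Node 4: (V_4 - V_1)/1200 + (V_4 - V_2)/62 + (V_4 - V_5)/1800 + (V_4 - 9)/1100 + (V_4 - V_6)/15000 + (V_4 - 0)/82 = 0
  Node 5: (V_5 - V_4)/1800 + (V_5 - 9)/8.2 + (V_5 - V_1)/7.5 + (V_5 - V_3)/43 + (V_5 - 0)/36 = 0
  Node 6: (V_6 - 9)/11 + (V_6 - V_2)/39000 + (V_6 - V_3)/5600 + (V_6 - V_4)/15000 = 0
Collecting terms (coefficients in siemens):
  0.3997·V_1 - 0.00002778·V_2 - 0.0008333·V_4 - 0.1333·V_5 = 2.308
  0.1441·V_2 - 0.00002778·V_1 - 0.09091·V_3 - 0.01613·V_4 - 0.00002564·V_6 = 0
  0.1211·V_3 - 0.09091·V_2 - 0.02326·V_5 - 0.0001786·V_6 = 0.001098
  0.03069·V_4 - 0.0008333·V_1 - 0.01613·V_2 - 0.0005556·V_5 - 0.00006667·V_6 = 0.008182
  0.3069·V_5 - 0.1333·V_1 - 0.02326·V_3 - 0.0005556·V_4 = 1.098
  0.09118·V_6 - 0.00002564·V_2 - 0.0001786·V_3 - 0.00006667·V_4 = 0.8182
Solving these 6 simultaneous equations (Gaussian elimination) gives:
  V_1 = 8.243 V, V_2 = 2.104 V, V_3 = 3.02 V, V_4 = 1.749 V
  V_5 = 7.39 V, V_6 = 8.981 V
The requested potential is V_1 = 8.243 V.

Final answer: V_1 = 8.243 V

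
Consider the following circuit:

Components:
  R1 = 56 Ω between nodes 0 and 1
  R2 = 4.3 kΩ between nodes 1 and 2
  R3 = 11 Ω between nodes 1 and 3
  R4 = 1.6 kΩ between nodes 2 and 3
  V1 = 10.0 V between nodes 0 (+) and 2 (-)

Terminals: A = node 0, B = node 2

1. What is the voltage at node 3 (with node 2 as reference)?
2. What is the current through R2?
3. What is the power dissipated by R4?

Nodal analysis, taking node 2 as the 0 V reference.
Source V1 fixes V_0 = 10 V.
KCL at each unknown node (sum of currents leaving = 0; resistances in Ω):
  Node 1: (V_1 - 10)/56 + (V_1 - 0)/4300 + (V_1 - V_3)/11 = 0
  Node 3: (V_3 - V_1)/11 + (V_3 - 0)/1600 = 0
Collecting terms (coefficients in siemens):
  0.109·V_1 - 0.09091·V_3 = 0.1786
  0.09153·V_3 - 0.09091·V_1 = 0
Determinant D = (0.109)(0.09153) - (-0.09091)(-0.09091) = 0.001713
V_1 = [(0.1786)(0.09153) - (-0.09091)(0)]/D = 9.544 V
V_3 = [(0.109)(0) - (0.1786)(-0.09091)]/D = 9.479 V
Part 1:
  Read off the nodal solution: V_3 = 9.479 V
Part 2:
  I_R2 = (V_1 - V_2)/R2 = (9.544 - 0)/4300 = 0.00222 A
  Magnitude: I_R2 = 0.00222 A
Part 3:
  I_R4 = (V_2 - V_3)/R4 = (0 - 9.479)/1600 = -0.005924 A
  P_R4 = I_R4² × R4 = (-0.005924)² × 1600 = 0.05615 W

Final answers:
1. V_3 = 9.479 V
2. I_R2 = 0.00222 A
3. P_R4 = 0.05615 W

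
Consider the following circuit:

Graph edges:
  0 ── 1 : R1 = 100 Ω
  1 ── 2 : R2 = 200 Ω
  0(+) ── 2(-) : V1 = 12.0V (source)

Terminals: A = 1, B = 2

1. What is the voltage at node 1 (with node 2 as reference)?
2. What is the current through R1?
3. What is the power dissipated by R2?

Nodal analysis, taking node 2 as the 0 V reference.
Source V1 fixes V_0 = 12 V.
KCL at each unknown node (sum of currents leaving = 0; resistances in Ω):
  Node 1: (V_1 - 12)/100 + (V_1 - 0)/200 = 0
Collecting terms: 0.015 × V_1 = 0.12  =>  V_1 = 8 V
Part 1:
  Read off the nodal solution: V_1 = 8 V
Part 2:
  I_R1 = (V_0 - V_1)/R1 = (12 - 8)/100 = 0.04 A
  Magnitude: I_R1 = 0.04 A
Part 3:
  I_R2 = (V_1 - V_2)/R2 = (8 - 0)/200 = 0.04 A
  P_R2 = I_R2² × R2 = (0.04)² × 200 = 0.32 W

Final answers:
1. V_1 = 8 V
2. I_R1 = 0.04 A
3. P_R2 = 0.32 W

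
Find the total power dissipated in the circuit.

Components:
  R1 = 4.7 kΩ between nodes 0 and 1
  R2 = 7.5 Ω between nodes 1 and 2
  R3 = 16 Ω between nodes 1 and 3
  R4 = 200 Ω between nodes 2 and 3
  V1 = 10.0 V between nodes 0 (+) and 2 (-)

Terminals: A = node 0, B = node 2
Nodal analysis, taking node 2 as the 0 V reference.
Source V1 fixes V_0 = 10 V.
KCL at each unknown node (sum of currents leaving = 0; resistances in Ω):
  Node 1: (V_1 - 10)/4700 + (V_1 - 0)/7.5 + (V_1 - V_3)/16 = 0
  Node 3: (V_3 - V_1)/16 + (V_3 - 0)/200 = 0
Collecting terms (coefficients in siemens):
  0.196·V_1 - 0.0625·V_3 = 0.002128
  0.0675·V_3 - 0.0625·V_1 = 0
Determinant D = (0.196)(0.0675) - (-0.0625)(-0.0625) = 0.009327
V_1 = [(0.002128)(0.0675) - (-0.0625)(0)]/D = 0.0154 V
V_3 = [(0.196)(0) - (0.002128)(-0.0625)]/D = 0.01426 V
Power in each resistor, P = (ΔV)²/R:
  P_R1 = (10 - 0.0154)²/4700 = 0.02121 W
  P_R2 = (0.0154 - 0)²/7.5 = 0.00003161 W
  P_R3 = (0.0154 - 0.01426)²/16 = 0.00000008131 W
  P_R4 = (0 - 0.01426)²/200 = 0.000001016 W
P_total = P_R1 + P_R2 + P_R3 + P_R4 = 0.02124 W

Final answer: 0.02124 W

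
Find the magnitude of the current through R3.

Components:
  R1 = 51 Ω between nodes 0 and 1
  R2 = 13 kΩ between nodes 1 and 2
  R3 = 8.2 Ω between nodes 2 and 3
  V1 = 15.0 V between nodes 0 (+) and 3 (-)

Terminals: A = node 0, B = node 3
Nodal analysis, taking node 3 as the 0 V reference.
Source V1 fixes V_0 = 15 V.
KCL at each unknown node (sum of currents leaving = 0; resistances in Ω):
  Node 1: (V_1 - 15)/51 + (V_1 - V_2)/13000 = 0
  Node 2: (V_2 - V_1)/13000 + (V_2 - 0)/8.2 = 0
Collecting terms (coefficients in siemens):
  0.01968·V_1 - 0.00007692·V_2 = 0.2941
  0.122·V_2 - 0.00007692·V_1 = 0
Determinant D = (0.01968)(0.122) - (-0.00007692)(-0.00007692) = 0.002402
V_1 = [(0.2941)(0.122) - (-0.00007692)(0)]/D = 14.94 V
V_2 = [(0.01968)(0) - (0.2941)(-0.00007692)]/D = 0.009419 V
I_R3 = (V_2 - V_3)/R3 = (0.009419 - 0)/8.2 = 0.001149 A
|I_R3| = 0.001149 A

Final answer: |I_R3| = 0.001149 A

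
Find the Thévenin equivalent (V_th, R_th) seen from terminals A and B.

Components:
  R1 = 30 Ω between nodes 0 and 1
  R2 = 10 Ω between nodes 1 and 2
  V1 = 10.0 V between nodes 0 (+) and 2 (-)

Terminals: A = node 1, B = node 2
Step 1 — V_th is the open-circuit voltage V_A - V_B (nothing connected across the terminals).
Nodal analysis, taking node 2 as the 0 V reference.
Source V1 fixes V_0 = 10 V.
KCL at each unknown node (sum of currents leaving = 0; resistances in Ω):
  Node 1: (V_1 - 10)/30 + (V_1 - 0)/10 = 0
Collecting terms: 0.1333 × V_1 = 0.3333  =>  V_1 = 2.5 V
V_th = V_1 - V_2 = 2.5 - 0 = 2.5 V
Step 2 — R_th: zero the source — replace V1 by a short circuit (node 2 merges into node 0) — and find the resistance seen between A (node 1) and B (node 0).
Reduce the network between node 1 (A) and node 0 (B) by series/parallel combination:
  Rp1 = R1 ‖ R2 (parallel, both between nodes 0 and 1) = 1/(1/30 + 1/10) = 7.5 Ω
R_th = 7.5 Ω

Final answer: V_th = 2.5 V, R_th = 7.5 Ω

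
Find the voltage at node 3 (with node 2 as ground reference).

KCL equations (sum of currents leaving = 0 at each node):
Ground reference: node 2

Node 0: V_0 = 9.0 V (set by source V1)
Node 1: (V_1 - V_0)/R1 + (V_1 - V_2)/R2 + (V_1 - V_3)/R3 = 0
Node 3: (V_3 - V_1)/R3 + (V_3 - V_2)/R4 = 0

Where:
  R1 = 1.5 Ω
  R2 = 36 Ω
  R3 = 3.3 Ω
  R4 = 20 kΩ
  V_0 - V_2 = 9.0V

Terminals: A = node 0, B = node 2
Nodal analysis, taking node 2 as the 0 V reference.
Source V1 fixes V_0 = 9 V.
KCL at each unknown node (sum of currents leaving = 0; resistances in Ω):
  Node 1: (V_1 - 9)/1.5 + (V_1 - 0)/36 + (V_1 - V_3)/3.3 = 0
  Node 3: (V_3 - V_1)/3.3 + (V_3 - 0)/20000 = 0
Collecting terms (coefficients in siemens):
  0.9975·V_1 - 0.303·V_3 = 6
  0.3031·V_3 - 0.303·V_1 = 0
Determinant D = (0.9975)(0.3031) - (-0.303)(-0.303) = 0.2105
V_1 = [(6)(0.3031) - (-0.303)(0)]/D = 8.639 V
V_3 = [(0.9975)(0) - (6)(-0.303)]/D = 8.638 V
The requested potential is V_3 = 8.638 V.

Final answer: V_3 = 8.638 V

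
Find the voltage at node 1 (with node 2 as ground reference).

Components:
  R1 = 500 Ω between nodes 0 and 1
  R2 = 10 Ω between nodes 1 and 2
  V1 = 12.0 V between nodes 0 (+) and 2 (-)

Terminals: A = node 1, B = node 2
Nodal analysis, taking node 2 as the 0 V reference.
Source V1 fixes V_0 = 12 V.
KCL at each unknown node (sum of currents leaving = 0; resistances in Ω):
  Node 1: (V_1 - 12)/500 + (V_1 - 0)/10 = 0
Collecting terms: 0.102 × V_1 = 0.024  =>  V_1 = 0.2353 V
The requested potential is V_1 = 0.2353 V.

Final answer: V_1 = 0.2353 V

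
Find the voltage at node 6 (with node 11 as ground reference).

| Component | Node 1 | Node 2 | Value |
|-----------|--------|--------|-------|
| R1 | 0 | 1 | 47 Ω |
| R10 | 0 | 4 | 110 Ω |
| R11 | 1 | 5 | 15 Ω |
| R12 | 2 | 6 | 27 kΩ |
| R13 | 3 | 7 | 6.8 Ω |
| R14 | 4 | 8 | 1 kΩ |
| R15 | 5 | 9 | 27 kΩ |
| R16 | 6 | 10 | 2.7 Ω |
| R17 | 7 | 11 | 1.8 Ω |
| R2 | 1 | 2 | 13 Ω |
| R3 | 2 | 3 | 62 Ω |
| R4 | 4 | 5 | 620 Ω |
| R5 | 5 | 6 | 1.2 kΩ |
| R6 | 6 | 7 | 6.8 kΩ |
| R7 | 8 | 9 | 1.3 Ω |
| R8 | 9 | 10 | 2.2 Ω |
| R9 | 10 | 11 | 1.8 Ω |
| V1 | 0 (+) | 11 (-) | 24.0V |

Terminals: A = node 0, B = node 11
Nodal analysis, taking node 11 as the 0 V reference.
Source V1 fixes V_0 = 24 V.
KCL at each unknown node (sum of currents leaving = 0; resistances in Ω):
  Node 1: (V_1 - 24)/47 + (V_1 - V_2)/13 + (V_1 - V_5)/15 = 0
  Node 2: (V_2 - V_1)/13 + (V_2 - V_3)/62 + (V_2 - V_6)/27000 = 0
  Node 3: (V_3 - V_2)/62 + (V_3 - V_7)/6.8 = 0
  Node 4: (V_4 - V_5)/620 + (V_4 - 24)/110 + (V_4 - V_8)/1000 = 0
  Node 5: (V_5 - V_4)/620 + (V_5 - V_6)/1200 + (V_5 - V_1)/15 + (V_5 - V_9)/27000 = 0
  Node 6: (V_6 - V_5)/1200 + (V_6 - V_7)/6800 + (V_6 - V_2)/27000 + (V_6 - V_10)/2.7 = 0
  Node 7: (V_7 - V_6)/6800 + (V_7 - V_3)/6.8 + (V_7 - 0)/1.8 = 0
  Node 8: (V_8 - V_9)/1.3 + (V_8 - V_4)/1000 = 0
  Node 9: (V_9 - V_8)/1.3 + (V_9 - V_10)/2.2 + (V_9 - V_5)/27000 = 0
  Node 10: (V_10 - V_9)/2.2 + (V_10 - 0)/1.8 + (V_10 - V_6)/2.7 = 0
Collecting terms (coefficients in siemens):
  0.1649·V_1 - 0.07692·V_2 - 0.06667·V_5 = 0.5106
  0.09309·V_2 - 0.07692·V_1 - 0.01613·V_3 - 0.00003704·V_6 = 0
  0.1632·V_3 - 0.01613·V_2 - 0.1471·V_7 = 0
  0.0117·V_4 - 0.001613·V_5 - 0.001·V_8 = 0.2182
  0.06915·V_5 - 0.06667·V_1 - 0.001613·V_4 - 0.0008333·V_6 - 0.00003704·V_9 = 0
  0.3714·V_6 - 0.00003704·V_2 - 0.0008333·V_5 - 0.0001471·V_7 - 0.3704·V_10 = 0
  0.7028·V_7 - 0.1471·V_3 - 0.0001471·V_6 = 0
  0.7702·V_8 - 0.001·V_4 - 0.7692·V_9 = 0
  1.224·V_9 - 0.00003704·V_5 - 0.7692·V_8 - 0.4545·V_10 = 0
  1.38·V_10 - 0.3704·V_6 - 0.4545·V_9 = 0
Solving these 10 simultaneous equations (Gaussian elimination) gives:
  V_1 = 15.23 V, V_2 = 12.85 V, V_3 = 1.566 V, V_4 = 20.74 V
  V_5 = 15.17 V, V_6 = 0.09688 V, V_7 = 0.3277 V, V_8 = 0.135 V
  V_9 = 0.1082 V, V_10 = 0.06161 V
The requested potential is V_6 = 0.09688 V.

Final answer: V_6 = 0.09688 V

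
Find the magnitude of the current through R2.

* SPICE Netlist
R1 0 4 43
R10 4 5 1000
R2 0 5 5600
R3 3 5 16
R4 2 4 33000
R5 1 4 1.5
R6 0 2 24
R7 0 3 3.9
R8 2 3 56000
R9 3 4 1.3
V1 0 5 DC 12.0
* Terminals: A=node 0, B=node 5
Nodal analysis, taking node 5 as the 0 V reference.
Source V1 fixes V_0 = 12 V.
KCL at each unknown node (sum of currents leaving = 0; resistances in Ω):
  Node 1: (V_1 - V_4)/1.5 = 0
  Node 2: (V_2 - V_4)/33000 + (V_2 - 12)/24 + (V_2 - V_3)/56000 = 0
  Node 3: (V_3 - 0)/16 + (V_3 - 12)/3.9 + (V_3 - V_2)/56000 + (V_3 - V_4)/1.3 = 0
  Node 4: (V_4 - 12)/43 + (V_4 - V_2)/33000 + (V_4 - V_1)/1.5 + (V_4 - V_3)/1.3 + (V_4 - 0)/1000 = 0
Collecting terms (coefficients in siemens):
  0.6667·V_1 - 0.6667·V_4 = 0
  0.04171·V_2 - 0.00001786·V_3 - 0.0000303·V_4 = 0.5
  1.088·V_3 - 0.00001786·V_2 - 0.7692·V_4 = 3.077
  1.46·V_4 - 0.6667·V_1 - 0.0000303·V_2 - 0.7692·V_3 = 0.2791
Solving these 4 simultaneous equations (Gaussian elimination) gives:
  V_1 = 9.829 V, V_2 = 12 V, V_3 = 9.776 V, V_4 = 9.829 V
I_R2 = (V_0 - V_5)/R2 = (12 - 0)/5600 = 0.002143 A
|I_R2| = 0.002143 A

Final answer: |I_R2| = 0.002143 A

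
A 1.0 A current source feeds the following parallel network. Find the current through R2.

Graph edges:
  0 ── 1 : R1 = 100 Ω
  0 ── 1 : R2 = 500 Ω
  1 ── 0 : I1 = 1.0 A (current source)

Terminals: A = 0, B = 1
All resistors sit directly between nodes 0 and 1, so they are in parallel and share one voltage V; the full source current 1 A splits among them.
1/R_par = 1/100 + 1/500 = 0.012 S  =>  R_par = 83.33 Ω
V = I × R_par = 1 × 83.33 = 83.33 V
I_R2 = V/R2 = 83.33/500 = 0.1667 A

Final answer: 0.1667 A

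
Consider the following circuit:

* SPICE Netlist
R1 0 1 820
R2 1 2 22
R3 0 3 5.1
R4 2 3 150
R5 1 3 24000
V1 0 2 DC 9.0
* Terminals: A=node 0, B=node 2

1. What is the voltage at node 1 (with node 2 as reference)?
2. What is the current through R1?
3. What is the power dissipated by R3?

Nodal analysis, taking node 2 as the 0 V reference.
Source V1 fixes V_0 = 9 V.
KCL at each unknown node (sum of currents leaving = 0; resistances in Ω):
  Node 1: (V_1 - 9)/820 + (V_1 - 0)/22 + (V_1 - V_3)/24000 = 0
  Node 3: (V_3 - 9)/5.1 + (V_3 - 0)/150 + (V_3 - V_1)/24000 = 0
Collecting terms (coefficients in siemens):
  0.04672·V_1 - 0.00004167·V_3 = 0.01098
  0.2028·V_3 - 0.00004167·V_1 = 1.765
Determinant D = (0.04672)(0.2028) - (-0.00004167)(-0.00004167) = 0.009473
V_1 = [(0.01098)(0.2028) - (-0.00004167)(1.765)]/D = 0.2427 V
V_3 = [(0.04672)(1.765) - (0.01098)(-0.00004167)]/D = 8.702 V
Part 1:
  Read off the nodal solution: V_1 = 0.2427 V
Part 2:
  I_R1 = (V_0 - V_1)/R1 = (9 - 0.2427)/820 = 0.01068 A
  Magnitude: I_R1 = 0.01068 A
Part 3:
  I_R3 = (V_0 - V_3)/R3 = (9 - 8.702)/5.1 = 0.05837 A
  P_R3 = I_R3² × R3 = (0.05837)² × 5.1 = 0.01737 W

Final answers:
1. V_1 = 0.2427 V
2. I_R1 = 0.01068 A
3. P_R3 = 0.01737 W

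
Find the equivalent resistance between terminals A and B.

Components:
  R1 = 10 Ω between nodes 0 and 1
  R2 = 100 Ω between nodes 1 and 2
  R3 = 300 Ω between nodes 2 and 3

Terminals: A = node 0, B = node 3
Reduce the network between node 0 (A) and node 3 (B) by series/parallel combination:
  Rs1 = R1 + R2 (series, joined only at node 1) = 10 + 100 = 110 Ω
  Rs2 = R3 + Rs1 (series, joined only at node 2) = 300 + 110 = 410 Ω
R_eq = 410 Ω

Final answer: 410 Ω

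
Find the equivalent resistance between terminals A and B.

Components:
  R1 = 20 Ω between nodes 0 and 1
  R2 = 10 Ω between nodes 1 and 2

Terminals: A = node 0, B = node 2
Reduce the network between node 0 (A) and node 2 (B) by series/parallel combination:
  Rs1 = R1 + R2 (series, joined only at node 1) = 20 + 10 = 30 Ω
R_eq = 30 Ω

Final answer: 30 Ω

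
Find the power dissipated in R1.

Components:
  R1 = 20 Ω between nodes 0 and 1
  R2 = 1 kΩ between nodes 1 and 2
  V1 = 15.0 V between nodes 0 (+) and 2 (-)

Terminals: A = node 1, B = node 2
Nodal analysis, taking node 2 as the 0 V reference.
Source V1 fixes V_0 = 15 V.
KCL at each unknown node (sum of currents leaving = 0; resistances in Ω):
  Node 1: (V_1 - 15)/20 + (V_1 - 0)/1000 = 0
Collecting terms: 0.051 × V_1 = 0.75  =>  V_1 = 14.71 V
I_R1 = (V_0 - V_1)/R1 = (15 - 14.71)/20 = 0.01471 A
P_R1 = I_R1² × R1 = (0.01471)² × 20 = 0.004325 W

Final answer: 0.004325 W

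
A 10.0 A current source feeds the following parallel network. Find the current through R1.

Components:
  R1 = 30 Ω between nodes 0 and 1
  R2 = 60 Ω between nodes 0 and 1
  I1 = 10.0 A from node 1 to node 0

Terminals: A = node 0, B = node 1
All resistors sit directly between nodes 0 and 1, so they are in parallel and share one voltage V; the full source current 10 A splits among them.
1/R_par = 1/30 + 1/60 = 0.05 S  =>  R_par = 20 Ω
V = I × R_par = 10 × 20 = 200 V
I_R1 = V/R1 = 200/30 = 6.667 A

Final answer: 6.667 A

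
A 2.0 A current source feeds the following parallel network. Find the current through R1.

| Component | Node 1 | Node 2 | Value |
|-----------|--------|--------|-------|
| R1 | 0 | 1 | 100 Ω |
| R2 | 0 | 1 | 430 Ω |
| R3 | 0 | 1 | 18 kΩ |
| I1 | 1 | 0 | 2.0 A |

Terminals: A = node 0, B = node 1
All resistors sit directly between nodes 0 and 1, so they are in parallel and share one voltage V; the full source current 2 A splits among them.
1/R_par = 1/100 + 1/430 + 1/18000 = 0.01238 S  =>  R_par = 80.77 Ω
V = I × R_par = 2 × 80.77 = 161.5 V
I_R1 = V/R1 = 161.5/100 = 1.615 A

Final answer: 1.615 A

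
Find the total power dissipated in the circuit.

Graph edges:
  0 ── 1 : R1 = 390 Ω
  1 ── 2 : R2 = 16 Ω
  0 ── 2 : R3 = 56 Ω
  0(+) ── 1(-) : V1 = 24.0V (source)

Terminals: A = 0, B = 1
Nodal analysis, taking node 1 as the 0 V reference.
Source V1 fixes V_0 = 24 V.
KCL at each unknown node (sum of currents leaving = 0; resistances in Ω):
  Node 2: (V_2 - 0)/16 + (V_2 - 24)/56 = 0
Collecting terms: 0.08036 × V_2 = 0.4286  =>  V_2 = 5.333 V
Power in each resistor, P = (ΔV)²/R:
  P_R1 = (24 - 0)²/390 = 1.477 W
  P_R2 = (0 - 5.333)²/16 = 1.778 W
  P_R3 = (24 - 5.333)²/56 = 6.222 W
P_total = P_R1 + P_R2 + P_R3 = 9.477 W

Final answer: 9.477 W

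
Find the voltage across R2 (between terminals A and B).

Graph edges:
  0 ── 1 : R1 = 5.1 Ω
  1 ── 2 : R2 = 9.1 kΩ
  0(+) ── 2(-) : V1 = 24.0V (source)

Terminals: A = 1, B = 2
R1 and R2 are in series across V1 (node 0 → node 1 → node 2), and the output A–B is taken across R2, so this is a voltage divider.
Series current: I = V1/(R1 + R2) = 24/(5.1 + 9100) = 24/9105 = 0.002636 A
V_R2 = I × R2 = V1 × R2/(R1 + R2) = 24 × 9100/9105 = 23.99 V

Final answer: 23.99 V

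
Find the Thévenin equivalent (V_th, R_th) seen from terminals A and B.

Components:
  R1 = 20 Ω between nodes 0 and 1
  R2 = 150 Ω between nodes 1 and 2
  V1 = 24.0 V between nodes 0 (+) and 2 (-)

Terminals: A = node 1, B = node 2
Step 1 — V_th is the open-circuit voltage V_A - V_B (nothing connected across the terminals).
Nodal analysis, taking node 2 as the 0 V reference.
Source V1 fixes V_0 = 24 V.
KCL at each unknown node (sum of currents leaving = 0; resistances in Ω):
  Node 1: (V_1 - 24)/20 + (V_1 - 0)/150 = 0
Collecting terms: 0.05667 × V_1 = 1.2  =>  V_1 = 21.18 V
V_th = V_1 - V_2 = 21.18 - 0 = 21.18 V
Step 2 — R_th: zero the source — replace V1 by a short circuit (node 2 merges into node 0) — and find the resistance seen between A (node 1) and B (node 0).
Reduce the network between node 1 (A) and node 0 (B) by series/parallel combination:
  Rp1 = R1 ‖ R2 (parallel, both between nodes 0 and 1) = 1/(1/20 + 1/150) = 17.65 Ω
R_th = 17.65 Ω

Final answer: V_th = 21.18 V, R_th = 17.65 Ω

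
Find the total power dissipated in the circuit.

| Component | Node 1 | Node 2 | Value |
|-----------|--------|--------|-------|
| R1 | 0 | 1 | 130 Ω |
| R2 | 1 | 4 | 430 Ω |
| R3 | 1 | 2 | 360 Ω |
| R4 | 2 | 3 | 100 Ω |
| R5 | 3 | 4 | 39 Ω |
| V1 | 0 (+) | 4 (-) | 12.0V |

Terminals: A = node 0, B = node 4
Nodal analysis, taking node 4 as the 0 V reference.
Source V1 fixes V_0 = 12 V.
KCL at each unknown node (sum of currents leaving = 0; resistances in Ω):
  Node 1: (V_1 - 12)/130 + (V_1 - 0)/430 + (V_1 - V_2)/360 = 0
  Node 2: (V_2 - V_1)/360 + (V_2 - V_3)/100 = 0
  Node 3: (V_3 - V_2)/100 + (V_3 - 0)/39 = 0
Collecting terms (coefficients in siemens):
  0.0128·V_1 - 0.002778·V_2 = 0.09231
  0.01278·V_2 - 0.002778·V_1 - 0.01·V_3 = 0
  0.03564·V_3 - 0.01·V_2 = 0
Solving these 3 simultaneous equations (Gaussian elimination) gives:
  V_1 = 7.678 V, V_2 = 2.139 V, V_3 = 0.6001 V
Power in each resistor, P = (ΔV)²/R:
  P_R1 = (12 - 7.678)²/130 = 0.1437 W
  P_R2 = (7.678 - 0)²/430 = 0.1371 W
  P_R3 = (7.678 - 2.139)²/360 = 0.08524 W
  P_R4 = (2.139 - 0.6001)²/100 = 0.02368 W
  P_R5 = (0.6001 - 0)²/39 = 0.009234 W
P_total = P_R1 + P_R2 + P_R3 + P_R4 + P_R5 = 0.3989 W

Final answer: 0.3989 W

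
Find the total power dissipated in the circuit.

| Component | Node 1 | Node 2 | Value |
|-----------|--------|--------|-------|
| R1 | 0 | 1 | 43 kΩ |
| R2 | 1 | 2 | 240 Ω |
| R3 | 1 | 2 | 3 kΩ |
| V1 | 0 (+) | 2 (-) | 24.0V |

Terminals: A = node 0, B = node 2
Nodal analysis, taking node 2 as the 0 V reference.
Source V1 fixes V_0 = 24 V.
KCL at each unknown node (sum of currents leaving = 0; resistances in Ω):
  Node 1: (V_1 - 24)/43000 + (V_1 - 0)/240 + (V_1 - 0)/3000 = 0
Collecting terms: 0.004523 × V_1 = 0.0005581  =>  V_1 = 0.1234 V
Power in each resistor, P = (ΔV)²/R:
  P_R1 = (24 - 0.1234)²/43000 = 0.01326 W
  P_R2 = (0.1234 - 0)²/240 = 0.00006344 W
  P_R3 = (0.1234 - 0)²/3000 = 0.000005075 W
P_total = P_R1 + P_R2 + P_R3 = 0.01333 W

Final answer: 0.01333 W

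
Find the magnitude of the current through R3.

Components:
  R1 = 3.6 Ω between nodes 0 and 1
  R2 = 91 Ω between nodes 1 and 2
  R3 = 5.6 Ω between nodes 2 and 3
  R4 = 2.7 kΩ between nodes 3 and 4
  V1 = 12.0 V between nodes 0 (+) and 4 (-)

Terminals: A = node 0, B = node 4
Nodal analysis, taking node 4 as the 0 V reference.
Source V1 fixes V_0 = 12 V.
KCL at each unknown node (sum of currents leaving = 0; resistances in Ω):
  Node 1: (V_1 - 12)/3.6 + (V_1 - V_2)/91 = 0
  Node 2: (V_2 - V_1)/91 + (V_2 - V_3)/5.6 = 0
  Node 3: (V_3 - V_2)/5.6 + (V_3 - 0)/2700 = 0
Collecting terms (coefficients in siemens):
  0.2888·V_1 - 0.01099·V_2 = 3.333
  0.1896·V_2 - 0.01099·V_1 - 0.1786·V_3 = 0
  0.1789·V_3 - 0.1786·V_2 = 0
Solving these 3 simultaneous equations (Gaussian elimination) gives:
  V_1 = 11.98 V, V_2 = 11.59 V, V_3 = 11.57 V
I_R3 = (V_2 - V_3)/R3 = (11.59 - 11.57)/5.6 = 0.004285 A
|I_R3| = 0.004285 A

Final answer: |I_R3| = 0.004285 A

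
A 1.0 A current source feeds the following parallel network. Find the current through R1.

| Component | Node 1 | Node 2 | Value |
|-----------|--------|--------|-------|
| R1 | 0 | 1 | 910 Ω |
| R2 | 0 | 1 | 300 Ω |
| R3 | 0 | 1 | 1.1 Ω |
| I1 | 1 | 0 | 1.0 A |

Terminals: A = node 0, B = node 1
All resistors sit directly between nodes 0 and 1, so they are in parallel and share one voltage V; the full source current 1 A splits among them.
1/R_par = 1/910 + 1/300 + 1/1.1 = 0.9135 S  =>  R_par = 1.095 Ω
V = I × R_par = 1 × 1.095 = 1.095 V
I_R1 = V/R1 = 1.095/910 = 0.001203 A

Final answer: 0.001203 A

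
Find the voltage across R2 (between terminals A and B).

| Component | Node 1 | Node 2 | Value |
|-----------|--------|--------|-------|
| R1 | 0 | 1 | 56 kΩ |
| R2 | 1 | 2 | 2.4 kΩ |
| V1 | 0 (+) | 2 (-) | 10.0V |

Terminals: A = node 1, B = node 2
R1 and R2 are in series across V1 (node 0 → node 1 → node 2), and the output A–B is taken across R2, so this is a voltage divider.
Series current: I = V1/(R1 + R2) = 10/(56000 + 2400) = 10/58400 = 0.0001712 A
V_R2 = I × R2 = V1 × R2/(R1 + R2) = 10 × 2400/58400 = 0.411 V

Final answer: 0.411 V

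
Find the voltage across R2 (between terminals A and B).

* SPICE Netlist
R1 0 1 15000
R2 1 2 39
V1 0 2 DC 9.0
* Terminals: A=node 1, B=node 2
R1 and R2 are in series across V1 (node 0 → node 1 → node 2), and the output A–B is taken across R2, so this is a voltage divider.
Series current: I = V1/(R1 + R2) = 9/(15000 + 39) = 9/15040 = 0.0005984 A
V_R2 = I × R2 = V1 × R2/(R1 + R2) = 9 × 39/15040 = 0.02334 V

Final answer: 0.02334 V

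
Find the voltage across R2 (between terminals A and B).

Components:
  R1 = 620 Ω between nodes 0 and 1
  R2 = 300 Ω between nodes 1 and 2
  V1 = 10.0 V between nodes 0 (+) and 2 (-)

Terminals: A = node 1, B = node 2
R1 and R2 are in series across V1 (node 0 → node 1 → node 2), and the output A–B is taken across R2, so this is a voltage divider.
Series current: I = V1/(R1 + R2) = 10/(620 + 300) = 10/920 = 0.01087 A
V_R2 = I × R2 = V1 × R2/(R1 + R2) = 10 × 300/920 = 3.261 V

Final answer: 3.261 V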